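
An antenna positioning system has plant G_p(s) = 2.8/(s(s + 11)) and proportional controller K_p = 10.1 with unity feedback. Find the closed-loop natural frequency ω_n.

ω_n = 5.32 rad/s

1 + K_p·G_p(s) = 0 gives s² + 11s + 28.28 = 0.
So ω_n² = 28.28 ⇒ ω_n = 5.318 rad/s, and ζ = 11/(2ω_n) = 1.03.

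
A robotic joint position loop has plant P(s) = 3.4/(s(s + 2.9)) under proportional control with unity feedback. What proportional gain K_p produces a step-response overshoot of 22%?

From %OS = 100·exp(−πζ/√(1−ζ²)) = 22%, ζ = −ln(0.22)/√(π²+ln²(0.22)) = 0.4342.
Characteristic equation s² + 2.9s + 3.4K_p = 0 gives ζ = 2.9/(2√(3.4K_p)).
Setting ζ = 0.4342: √(3.4K_p) = 2.9/(2·0.4342) = 3.34, so K_p = 11.15/3.4 = 3.28.

K_p = 3.28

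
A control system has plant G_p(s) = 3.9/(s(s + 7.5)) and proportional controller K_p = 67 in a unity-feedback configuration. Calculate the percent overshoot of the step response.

From 1 + K_pG_p(s) = 0: s² + 7.5s + 261.3 = 0 ⇒ ω_n = 16.16, ζ = 0.232.
%OS = 100·exp(−πζ/√(1−ζ²)) = 100·exp(−π·0.232/√0.9462) = 47.3%.

47.3%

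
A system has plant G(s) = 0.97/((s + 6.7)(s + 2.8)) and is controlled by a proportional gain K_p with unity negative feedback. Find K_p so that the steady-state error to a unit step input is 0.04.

K_p = 464

Steady-state error for a unit step on this type-0 loop is 1/(1 + K_p·G(0)).
G(0) = 0.05171. Require 1/(1 + K_p·0.05171) = 0.04, so 1 + 0.05171·K_p = 25.
K_p = (25 − 1)/0.05171 = 464.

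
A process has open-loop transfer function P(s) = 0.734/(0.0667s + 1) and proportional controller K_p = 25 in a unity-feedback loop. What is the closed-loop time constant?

Closed loop: T(s) = K_p·P/(1+K_p·P) = 18.35/(0.0667s + 1 + 18.35), with pole at s = −(1 + 18.35)/0.0667 = −290.1.
Closed-loop time constant τ = 1/290.1 = 0.00345 s.

τ = 0.00345 s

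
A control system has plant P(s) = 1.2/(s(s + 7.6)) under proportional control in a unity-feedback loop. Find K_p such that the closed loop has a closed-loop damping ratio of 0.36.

K_p = 92.8

Closed-loop characteristic equation: s² + 7.6s + K_p·1.2 = 0.
So ω_n = √(1.2K_p) and 2ζω_n = 7.6, giving ζ = 7.6/(2√(1.2K_p)).
Setting ζ = 0.36: √(1.2K_p) = 7.6/(2·0.36) = 10.56, so K_p = 111.4/1.2 = 92.8.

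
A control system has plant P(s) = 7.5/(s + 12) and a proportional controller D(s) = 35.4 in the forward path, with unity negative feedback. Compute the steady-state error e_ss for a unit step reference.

The loop is type 0. Static position error constant K_pos = D(0)·P(0) = 35.4·0.625 = 22.12.
Steady-state error to a unit step: e_ss = 1/(1+K_pos) = 1/23.12 = 0.0432.

0.0432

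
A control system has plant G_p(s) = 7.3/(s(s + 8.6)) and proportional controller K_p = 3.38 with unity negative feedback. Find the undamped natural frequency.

1 + K_p·G_p(s) = 0 gives s² + 8.6s + 24.67 = 0.
Matching s² + 2ζω_n s + ω_n²: ω_n = √24.67 = 4.967 rad/s and 2ζω_n = 8.6, so ζ = 8.6/(2·4.967) = 0.866.

ω_n = 4.97 rad/s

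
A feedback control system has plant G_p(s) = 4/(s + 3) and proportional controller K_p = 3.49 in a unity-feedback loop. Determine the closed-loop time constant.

τ = 0.059 s

Closed-loop transfer function: T(s) = K_p·G_p(s)/(1 + K_p·G_p(s)) = 13.96/(s + 3 + 13.96) = 13.96/(s + 16.96).
Time constant τ = 1/16.96 = 0.059 s.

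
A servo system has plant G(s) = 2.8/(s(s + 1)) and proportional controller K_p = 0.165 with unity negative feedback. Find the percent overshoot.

Closed-loop characteristic equation: s² + 1s + 0.462 = 0, so ω_n = 0.6797 rad/s and ζ = 1/(2·0.6797) = 0.7356.
%OS = 100·exp(−πζ/√(1−ζ²)) = 100·exp(−π·0.7356/√0.4589) = 3.3%.

3.3%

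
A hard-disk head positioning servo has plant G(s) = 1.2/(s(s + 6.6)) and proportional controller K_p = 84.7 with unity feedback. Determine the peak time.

T_p = 0.33 s

From 1 + K_pG(s) = 0: s² + 6.6s + 101.6 = 0 ⇒ ω_n = 10.08, ζ = 0.3273.
Damped frequency ω_d = ω_n√(1−ζ²) = 9.526 rad/s, so peak time T_p = π/ω_d = 0.33 s.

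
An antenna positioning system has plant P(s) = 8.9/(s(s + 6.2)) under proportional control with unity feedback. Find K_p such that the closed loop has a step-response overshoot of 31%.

K_p = 8.85

From %OS = 100·exp(−πζ/√(1−ζ²)) = 31%, ζ = −ln(0.31)/√(π²+ln²(0.31)) = 0.3493.
Characteristic equation s² + 6.2s + 8.9K_p = 0 gives ζ = 6.2/(2√(8.9K_p)).
Setting ζ = 0.3493: √(8.9K_p) = 6.2/(2·0.3493) = 8.875, so K_p = 78.76/8.9 = 8.85.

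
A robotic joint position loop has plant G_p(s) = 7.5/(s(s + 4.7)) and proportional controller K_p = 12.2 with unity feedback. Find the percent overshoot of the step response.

The closed-loop denominator s² + 4.7s + 91.5 gives ω_n = √91.5 = 9.566 and ζ = 4.7/(2ω_n) = 0.2457.
%OS = 100·exp(−πζ/√(1−ζ²)) = 100·exp(−π·0.2457/√0.9396) = 45.1%.

45.1%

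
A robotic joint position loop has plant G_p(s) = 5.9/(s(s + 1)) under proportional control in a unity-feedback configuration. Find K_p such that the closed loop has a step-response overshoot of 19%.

K_p = 0.194

From %OS = 100·exp(−πζ/√(1−ζ²)) = 19%, ζ = −ln(0.19)/√(π²+ln²(0.19)) = 0.4673.
Characteristic equation s² + 1s + 5.9K_p = 0 gives ζ = 1/(2√(5.9K_p)).
Setting ζ = 0.4673: √(5.9K_p) = 1/(2·0.4673) = 1.07, so K_p = 1.145/5.9 = 0.194.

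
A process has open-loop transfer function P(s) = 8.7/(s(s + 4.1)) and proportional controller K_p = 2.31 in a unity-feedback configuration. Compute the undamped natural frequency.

ω_n = 4.48 rad/s

With unity feedback the closed-loop characteristic equation is s² + 4.1s + 2.31·8.7 = s² + 4.1s + 20.1 = 0.
Matching s² + 2ζω_n s + ω_n²: ω_n = √20.1 = 4.483 rad/s and 2ζω_n = 4.1, so ζ = 4.1/(2·4.483) = 0.457.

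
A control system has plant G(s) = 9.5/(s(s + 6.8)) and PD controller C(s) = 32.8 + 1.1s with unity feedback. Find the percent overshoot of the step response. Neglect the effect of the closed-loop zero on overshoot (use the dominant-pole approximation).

Forward path: (32.8 + 1.1s)·9.5/(s(s+6.8)). The closed-loop characteristic equation is s² + (6.8 + 9.5·1.1)s + 9.5·32.8 = 0.
That is s² + 17.25s + 311.6 = 0, so ω_n = 17.65 rad/s and ζ = 17.25/(2·17.65) = 0.4886.
%OS = 100·exp(−πζ/√(1−ζ²)) = 17.2%.

17.2%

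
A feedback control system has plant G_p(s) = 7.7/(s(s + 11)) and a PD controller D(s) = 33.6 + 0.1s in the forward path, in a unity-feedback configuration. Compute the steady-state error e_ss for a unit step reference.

The open loop D(s)G_p(s) has a pole at the origin (type 1), so the static position error constant is infinite and e_ss = 1/(1+∞) = 0.

0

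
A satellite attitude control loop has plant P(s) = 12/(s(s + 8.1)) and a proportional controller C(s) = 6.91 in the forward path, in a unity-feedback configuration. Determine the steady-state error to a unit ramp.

0.0977

The loop has one pole at the origin (type 1). Velocity error constant K_v = lim_{s→0} s·C(s)P(s) = 6.91·12/8.1 = 10.24.
Steady-state error to a unit ramp: e_ss = 1/K_v = 0.0977.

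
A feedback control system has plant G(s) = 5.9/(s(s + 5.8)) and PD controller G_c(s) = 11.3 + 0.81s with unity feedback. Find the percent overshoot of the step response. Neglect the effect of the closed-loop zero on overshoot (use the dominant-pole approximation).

6.91%

Forward path: (11.3 + 0.81s)·5.9/(s(s+5.8)). The closed-loop characteristic equation is s² + (5.8 + 5.9·0.81)s + 5.9·11.3 = 0.
That is s² + 10.58s + 66.67 = 0, so ω_n = 8.165 rad/s and ζ = 10.58/(2·8.165) = 0.6478.
%OS = 100·exp(−πζ/√(1−ζ²)) = 6.91%.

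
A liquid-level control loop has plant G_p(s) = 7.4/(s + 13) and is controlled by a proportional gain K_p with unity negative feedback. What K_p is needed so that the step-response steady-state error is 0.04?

For a type-0 loop with proportional control, e_ss = 1/(1 + K_p·G_p(0)).
G_p(0) = 0.5692. Require 1/(1 + K_p·0.5692) = 0.04, so 1 + 0.5692·K_p = 25.
K_p = (25 − 1)/0.5692 = 42.2.

K_p = 42.2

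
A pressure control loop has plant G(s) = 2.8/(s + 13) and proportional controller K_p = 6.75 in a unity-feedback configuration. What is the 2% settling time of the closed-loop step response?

T_s ≈ 0.125 s

Closed-loop transfer function: T(s) = K_p·G(s)/(1 + K_p·G(s)) = 18.9/(s + 13 + 18.9) = 18.9/(s + 31.9).
Time constant τ = 1/31.9 = 0.03135 s, so the 2% settling time is about 4τ = 0.125 s.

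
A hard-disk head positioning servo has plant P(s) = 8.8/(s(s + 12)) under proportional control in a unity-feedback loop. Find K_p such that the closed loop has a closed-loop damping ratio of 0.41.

Closed-loop characteristic equation: s² + 12s + K_p·8.8 = 0.
So ω_n = √(8.8K_p) and 2ζω_n = 12, giving ζ = 12/(2√(8.8K_p)).
Setting ζ = 0.41: √(8.8K_p) = 12/(2·0.41) = 14.63, so K_p = 214.2/8.8 = 24.3.

K_p = 24.3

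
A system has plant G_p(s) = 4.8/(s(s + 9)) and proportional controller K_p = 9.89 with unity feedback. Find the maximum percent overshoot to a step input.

The closed-loop denominator s² + 9s + 47.47 gives ω_n = √47.47 = 6.89 and ζ = 9/(2ω_n) = 0.6531.
%OS = 100·exp(−πζ/√(1−ζ²)) = 100·exp(−π·0.6531/√0.5734) = 6.66%.

6.66%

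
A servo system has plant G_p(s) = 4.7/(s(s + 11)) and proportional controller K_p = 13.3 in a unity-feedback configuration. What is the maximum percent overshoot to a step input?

4.77%

The closed-loop denominator s² + 11s + 62.51 gives ω_n = √62.51 = 7.906 and ζ = 11/(2ω_n) = 0.6956.
%OS = 100·exp(−πζ/√(1−ζ²)) = 100·exp(−π·0.6956/√0.5161) = 4.77%.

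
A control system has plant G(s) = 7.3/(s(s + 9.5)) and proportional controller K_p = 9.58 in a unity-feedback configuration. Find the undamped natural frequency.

ω_n = 8.36 rad/s

1 + K_p·G(s) = 0 gives s² + 9.5s + 69.93 = 0.
So ω_n² = 69.93 ⇒ ω_n = 8.363 rad/s, and ζ = 9.5/(2ω_n) = 0.568.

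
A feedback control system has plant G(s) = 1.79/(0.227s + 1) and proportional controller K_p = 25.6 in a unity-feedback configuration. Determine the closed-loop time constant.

Closed loop: T(s) = K_p·G/(1+K_p·G) = 45.82/(0.227s + 1 + 45.82), with pole at s = −(1 + 45.82)/0.227 = −206.3.
Closed-loop time constant τ = 1/206.3 = 0.00485 s.

τ = 0.00485 s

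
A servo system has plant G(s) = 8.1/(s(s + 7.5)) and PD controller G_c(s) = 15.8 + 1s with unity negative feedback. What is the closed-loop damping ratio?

Forward path: (15.8 + 1s)·8.1/(s(s+7.5)). The closed-loop characteristic equation is s² + (7.5 + 8.1·1)s + 8.1·15.8 = 0.
That is s² + 15.6s + 128 = 0, so ω_n = 11.31 rad/s and ζ = 15.6/(2·11.31) = 0.6895.

ζ = 0.689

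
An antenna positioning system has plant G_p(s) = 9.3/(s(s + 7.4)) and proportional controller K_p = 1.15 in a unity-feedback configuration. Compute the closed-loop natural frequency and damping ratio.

1 + K_p·G_p(s) = 0 gives s² + 7.4s + 10.7 = 0.
Matching s² + 2ζω_n s + ω_n²: ω_n = √10.7 = 3.27 rad/s and 2ζω_n = 7.4, so ζ = 7.4/(2·3.27) = 1.13.

ω_n = 3.27 rad/s, ζ = 1.13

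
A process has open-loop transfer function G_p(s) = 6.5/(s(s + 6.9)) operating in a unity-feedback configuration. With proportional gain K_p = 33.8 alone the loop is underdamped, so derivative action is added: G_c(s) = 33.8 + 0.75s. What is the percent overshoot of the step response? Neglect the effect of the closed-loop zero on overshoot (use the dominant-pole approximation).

25.7%

Forward path: (33.8 + 0.75s)·6.5/(s(s+6.9)). The closed-loop characteristic equation is s² + (6.9 + 6.5·0.75)s + 6.5·33.8 = 0.
That is s² + 11.78s + 219.7 = 0, so ω_n = 14.82 rad/s and ζ = 11.78/(2·14.82) = 0.3972.
%OS = 100·exp(−πζ/√(1−ζ²)) = 25.7%.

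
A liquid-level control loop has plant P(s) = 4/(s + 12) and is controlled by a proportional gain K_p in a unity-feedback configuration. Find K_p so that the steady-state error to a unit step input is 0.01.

The loop is type 0, so e_ss(step) = 1/(1 + K_pos) with K_pos = K_p·P(0).
P(0) = 0.3333. Require 1/(1 + K_p·0.3333) = 0.01, so 1 + 0.3333·K_p = 100.
K_p = (100 − 1)/0.3333 = 297.

K_p = 297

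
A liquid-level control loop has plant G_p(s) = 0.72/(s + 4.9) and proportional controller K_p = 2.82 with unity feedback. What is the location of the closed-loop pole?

Closed-loop transfer function: T(s) = K_p·G_p(s)/(1 + K_p·G_p(s)) = 2.03/(s + 4.9 + 2.03) = 2.03/(s + 6.93).
The closed-loop pole is at s = −6.93.

s = -6.93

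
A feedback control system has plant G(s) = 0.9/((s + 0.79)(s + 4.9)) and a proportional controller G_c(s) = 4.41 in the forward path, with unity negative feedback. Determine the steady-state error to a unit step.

0.494

The loop is type 0. Static position error constant K_pos = G_c(0)·G(0) = 4.41·0.2325 = 1.025.
Steady-state error to a unit step: e_ss = 1/(1+K_pos) = 1/2.025 = 0.494.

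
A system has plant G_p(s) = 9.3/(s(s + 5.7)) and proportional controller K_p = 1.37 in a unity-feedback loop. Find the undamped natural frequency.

ω_n = 3.57 rad/s

With unity feedback the closed-loop characteristic equation is s² + 5.7s + 1.37·9.3 = s² + 5.7s + 12.74 = 0.
So ω_n² = 12.74 ⇒ ω_n = 3.569 rad/s, and ζ = 5.7/(2ω_n) = 0.798.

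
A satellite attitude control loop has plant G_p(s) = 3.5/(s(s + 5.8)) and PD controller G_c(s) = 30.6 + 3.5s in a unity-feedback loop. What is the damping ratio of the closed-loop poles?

Forward path: (30.6 + 3.5s)·3.5/(s(s+5.8)). The closed-loop characteristic equation is s² + (5.8 + 3.5·3.5)s + 3.5·30.6 = 0.
That is s² + 18.05s + 107.1 = 0, so ω_n = 10.35 rad/s and ζ = 18.05/(2·10.35) = 0.8721.

ζ = 0.872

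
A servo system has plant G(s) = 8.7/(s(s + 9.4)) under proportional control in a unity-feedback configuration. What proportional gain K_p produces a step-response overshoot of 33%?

K_p = 22.9

From %OS = 100·exp(−πζ/√(1−ζ²)) = 33%, ζ = −ln(0.33)/√(π²+ln²(0.33)) = 0.3328.
Characteristic equation s² + 9.4s + 8.7K_p = 0 gives ζ = 9.4/(2√(8.7K_p)).
Setting ζ = 0.3328: √(8.7K_p) = 9.4/(2·0.3328) = 14.12, so K_p = 199.5/8.7 = 22.9.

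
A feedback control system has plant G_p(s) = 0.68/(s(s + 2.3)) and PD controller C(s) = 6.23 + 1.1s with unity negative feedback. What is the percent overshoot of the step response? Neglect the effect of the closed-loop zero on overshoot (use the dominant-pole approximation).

Forward path: (6.23 + 1.1s)·0.68/(s(s+2.3)). The closed-loop characteristic equation is s² + (2.3 + 0.68·1.1)s + 0.68·6.23 = 0.
That is s² + 3.048s + 4.236 = 0, so ω_n = 2.058 rad/s and ζ = 3.048/(2·2.058) = 0.7404.
%OS = 100·exp(−πζ/√(1−ζ²)) = 3.14%.

3.14%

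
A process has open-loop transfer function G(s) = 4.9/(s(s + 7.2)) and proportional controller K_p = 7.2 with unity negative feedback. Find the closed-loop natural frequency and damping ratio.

1 + K_p·G(s) = 0 gives s² + 7.2s + 35.28 = 0.
Matching s² + 2ζω_n s + ω_n²: ω_n = √35.28 = 5.94 rad/s and 2ζω_n = 7.2, so ζ = 7.2/(2·5.94) = 0.606.

ω_n = 5.94 rad/s, ζ = 0.606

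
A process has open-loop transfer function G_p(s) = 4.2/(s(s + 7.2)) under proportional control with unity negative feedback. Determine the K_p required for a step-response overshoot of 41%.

From %OS = 100·exp(−πζ/√(1−ζ²)) = 41%, ζ = −ln(0.41)/√(π²+ln²(0.41)) = 0.273.
Characteristic equation s² + 7.2s + 4.2K_p = 0 gives ζ = 7.2/(2√(4.2K_p)).
Setting ζ = 0.273: √(4.2K_p) = 7.2/(2·0.273) = 13.19, so K_p = 173.9/4.2 = 41.4.

K_p = 41.4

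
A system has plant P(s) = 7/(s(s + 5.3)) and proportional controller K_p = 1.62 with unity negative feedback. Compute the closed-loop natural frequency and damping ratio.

1 + K_p·P(s) = 0 gives s² + 5.3s + 11.34 = 0.
Matching s² + 2ζω_n s + ω_n²: ω_n = √11.34 = 3.367 rad/s and 2ζω_n = 5.3, so ζ = 5.3/(2·3.367) = 0.787.

ω_n = 3.37 rad/s, ζ = 0.787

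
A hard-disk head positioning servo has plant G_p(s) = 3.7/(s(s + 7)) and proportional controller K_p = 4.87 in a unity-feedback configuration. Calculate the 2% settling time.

T_s ≈ 1.14 s

From 1 + K_pG_p(s) = 0: s² + 7s + 18.02 = 0 ⇒ ω_n = 4.245, ζ = 0.8245.
2% settling time T_s ≈ 4/(ζω_n) = 4/3.5 = 1.14 s.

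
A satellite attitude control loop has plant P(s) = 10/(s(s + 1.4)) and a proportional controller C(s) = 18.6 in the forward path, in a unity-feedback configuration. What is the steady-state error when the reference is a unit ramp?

The loop has one pole at the origin (type 1). Velocity error constant K_v = lim_{s→0} s·C(s)P(s) = 18.6·10/1.4 = 132.9.
Steady-state error to a unit ramp: e_ss = 1/K_v = 0.00753.

0.00753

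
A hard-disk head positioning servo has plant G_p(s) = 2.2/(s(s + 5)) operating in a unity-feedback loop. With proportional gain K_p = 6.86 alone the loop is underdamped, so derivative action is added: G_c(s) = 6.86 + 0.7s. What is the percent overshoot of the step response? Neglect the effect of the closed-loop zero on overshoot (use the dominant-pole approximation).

Forward path: (6.86 + 0.7s)·2.2/(s(s+5)). The closed-loop characteristic equation is s² + (5 + 2.2·0.7)s + 2.2·6.86 = 0.
That is s² + 6.54s + 15.09 = 0, so ω_n = 3.885 rad/s and ζ = 6.54/(2·3.885) = 0.8417.
%OS = 100·exp(−πζ/√(1−ζ²)) = 0.746%.

0.746%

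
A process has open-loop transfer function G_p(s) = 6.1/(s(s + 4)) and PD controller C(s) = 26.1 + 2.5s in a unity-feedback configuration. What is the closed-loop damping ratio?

Forward path: (26.1 + 2.5s)·6.1/(s(s+4)). The closed-loop characteristic equation is s² + (4 + 6.1·2.5)s + 6.1·26.1 = 0.
That is s² + 19.25s + 159.2 = 0, so ω_n = 12.62 rad/s and ζ = 19.25/(2·12.62) = 0.7628.

ζ = 0.763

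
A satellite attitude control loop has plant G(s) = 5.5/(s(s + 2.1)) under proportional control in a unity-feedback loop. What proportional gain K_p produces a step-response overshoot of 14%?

K_p = 0.712

From %OS = 100·exp(−πζ/√(1−ζ²)) = 14%, ζ = −ln(0.14)/√(π²+ln²(0.14)) = 0.5305.
Characteristic equation s² + 2.1s + 5.5K_p = 0 gives ζ = 2.1/(2√(5.5K_p)).
Setting ζ = 0.5305: √(5.5K_p) = 2.1/(2·0.5305) = 1.979, so K_p = 3.917/5.5 = 0.712.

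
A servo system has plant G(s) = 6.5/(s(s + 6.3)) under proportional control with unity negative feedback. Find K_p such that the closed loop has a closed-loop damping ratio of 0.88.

K_p = 1.97

Closed-loop characteristic equation: s² + 6.3s + K_p·6.5 = 0.
So ω_n = √(6.5K_p) and 2ζω_n = 6.3, giving ζ = 6.3/(2√(6.5K_p)).
Setting ζ = 0.88: √(6.5K_p) = 6.3/(2·0.88) = 3.58, so K_p = 12.81/6.5 = 1.97.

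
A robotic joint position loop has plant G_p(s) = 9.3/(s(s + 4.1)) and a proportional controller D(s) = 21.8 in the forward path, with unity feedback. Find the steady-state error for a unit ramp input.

0.0202

The loop has one pole at the origin (type 1). Velocity error constant K_v = lim_{s→0} s·D(s)G_p(s) = 21.8·9.3/4.1 = 49.45.
Steady-state error to a unit ramp: e_ss = 1/K_v = 0.0202.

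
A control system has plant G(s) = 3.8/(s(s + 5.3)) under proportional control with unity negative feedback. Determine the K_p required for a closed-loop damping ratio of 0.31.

K_p = 19.2

Closed-loop characteristic equation: s² + 5.3s + K_p·3.8 = 0.
So ω_n = √(3.8K_p) and 2ζω_n = 5.3, giving ζ = 5.3/(2√(3.8K_p)).
Setting ζ = 0.31: √(3.8K_p) = 5.3/(2·0.31) = 8.548, so K_p = 73.07/3.8 = 19.2.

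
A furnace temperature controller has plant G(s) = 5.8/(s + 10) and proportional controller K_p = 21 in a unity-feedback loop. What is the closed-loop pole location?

Closed-loop transfer function: T(s) = K_p·G(s)/(1 + K_p·G(s)) = 121.8/(s + 10 + 121.8) = 121.8/(s + 131.8).
The closed-loop pole is at s = −131.8.

s = -131.8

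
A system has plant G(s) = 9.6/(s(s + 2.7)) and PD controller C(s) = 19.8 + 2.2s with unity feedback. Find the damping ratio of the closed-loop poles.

Forward path: (19.8 + 2.2s)·9.6/(s(s+2.7)). The closed-loop characteristic equation is s² + (2.7 + 9.6·2.2)s + 9.6·19.8 = 0.
That is s² + 23.82s + 190.1 = 0, so ω_n = 13.79 rad/s and ζ = 23.82/(2·13.79) = 0.8639.

ζ = 0.864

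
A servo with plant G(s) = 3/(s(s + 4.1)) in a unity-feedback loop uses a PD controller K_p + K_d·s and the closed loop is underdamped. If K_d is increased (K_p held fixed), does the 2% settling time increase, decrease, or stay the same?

decrease

Characteristic equation s² + (4.1 + 3K_d)s + 3K_p = 0: raising K_d increases ζω_n = (4.1+3K_d)/2 while the loop stays underdamped, so T_s ≈ 4/(ζω_n) decreases.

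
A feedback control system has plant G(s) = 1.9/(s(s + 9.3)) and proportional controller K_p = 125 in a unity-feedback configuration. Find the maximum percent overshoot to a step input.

Closed-loop characteristic equation: s² + 9.3s + 237.5 = 0, so ω_n = 15.41 rad/s and ζ = 9.3/(2·15.41) = 0.3017.
%OS = 100·exp(−πζ/√(1−ζ²)) = 100·exp(−π·0.3017/√0.909) = 37%.

37%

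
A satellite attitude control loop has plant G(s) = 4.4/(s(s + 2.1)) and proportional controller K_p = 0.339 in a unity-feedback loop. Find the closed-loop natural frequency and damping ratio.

1 + K_p·G(s) = 0 gives s² + 2.1s + 1.492 = 0.
So ω_n² = 1.492 ⇒ ω_n = 1.221 rad/s, and ζ = 2.1/(2ω_n) = 0.86.

ω_n = 1.22 rad/s, ζ = 0.86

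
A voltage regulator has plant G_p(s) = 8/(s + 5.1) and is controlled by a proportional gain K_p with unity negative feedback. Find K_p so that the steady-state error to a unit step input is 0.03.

K_p = 20.6

Steady-state error for a unit step on this type-0 loop is 1/(1 + K_p·G_p(0)).
G_p(0) = 1.569. Require 1/(1 + K_p·1.569) = 0.03, so 1 + 1.569·K_p = 33.33.
K_p = (33.33 − 1)/1.569 = 20.6.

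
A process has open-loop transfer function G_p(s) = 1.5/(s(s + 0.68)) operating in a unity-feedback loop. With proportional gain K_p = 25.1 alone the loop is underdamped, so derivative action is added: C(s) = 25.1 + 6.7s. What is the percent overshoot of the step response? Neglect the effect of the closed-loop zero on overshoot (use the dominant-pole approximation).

0.348%

Forward path: (25.1 + 6.7s)·1.5/(s(s+0.68)). The closed-loop characteristic equation is s² + (0.68 + 1.5·6.7)s + 1.5·25.1 = 0.
That is s² + 10.73s + 37.65 = 0, so ω_n = 6.136 rad/s and ζ = 10.73/(2·6.136) = 0.8744.
%OS = 100·exp(−πζ/√(1−ζ²)) = 0.348%.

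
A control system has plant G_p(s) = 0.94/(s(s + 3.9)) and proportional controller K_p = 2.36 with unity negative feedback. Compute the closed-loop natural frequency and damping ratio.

ω_n = 1.49 rad/s, ζ = 1.31

The closed-loop denominator is s(s+3.9) + 2.36·0.94 = s² + 3.9s + 2.218.
Matching s² + 2ζω_n s + ω_n²: ω_n = √2.218 = 1.489 rad/s and 2ζω_n = 3.9, so ζ = 3.9/(2·1.489) = 1.31.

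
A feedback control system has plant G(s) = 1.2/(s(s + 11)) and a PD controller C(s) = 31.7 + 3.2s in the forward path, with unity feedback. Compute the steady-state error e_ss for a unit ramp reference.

0.289

The loop has one pole at the origin (type 1). Velocity error constant K_v = lim_{s→0} s·C(s)G(s) = 31.7·1.2/11 = 3.458.
Steady-state error to a unit ramp: e_ss = 1/K_v = 0.289.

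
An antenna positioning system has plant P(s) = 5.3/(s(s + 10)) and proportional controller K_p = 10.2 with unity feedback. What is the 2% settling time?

T_s ≈ 0.8 s

Closed-loop characteristic equation: s² + 10s + 54.06 = 0, so ω_n = 7.353 rad/s and ζ = 10/(2·7.353) = 0.68.
2% settling time T_s ≈ 4/(ζω_n) = 4/5 = 0.8 s.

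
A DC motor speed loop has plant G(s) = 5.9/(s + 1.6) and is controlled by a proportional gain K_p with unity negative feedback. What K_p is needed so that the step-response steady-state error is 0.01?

For a type-0 loop with proportional control, e_ss = 1/(1 + K_p·G(0)).
G(0) = 3.688. Require 1/(1 + K_p·3.688) = 0.01, so 1 + 3.688·K_p = 100.
K_p = (100 − 1)/3.688 = 26.8.

K_p = 26.8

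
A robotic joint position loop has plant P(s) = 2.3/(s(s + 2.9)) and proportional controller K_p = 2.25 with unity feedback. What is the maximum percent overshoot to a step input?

7.44%

Closed-loop characteristic equation: s² + 2.9s + 5.175 = 0, so ω_n = 2.275 rad/s and ζ = 2.9/(2·2.275) = 0.6374.
%OS = 100·exp(−πζ/√(1−ζ²)) = 100·exp(−π·0.6374/√0.5937) = 7.44%.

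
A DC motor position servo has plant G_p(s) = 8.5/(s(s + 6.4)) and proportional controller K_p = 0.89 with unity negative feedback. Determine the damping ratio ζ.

1 + K_p·G_p(s) = 0 gives s² + 6.4s + 7.565 = 0.
Matching s² + 2ζω_n s + ω_n²: ω_n = √7.565 = 2.75 rad/s and 2ζω_n = 6.4, so ζ = 6.4/(2·2.75) = 1.16.

ζ = 1.16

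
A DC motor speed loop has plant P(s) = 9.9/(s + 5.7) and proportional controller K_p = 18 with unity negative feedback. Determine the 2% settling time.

Closed-loop transfer function: T(s) = K_p·P(s)/(1 + K_p·P(s)) = 178.2/(s + 5.7 + 178.2) = 178.2/(s + 183.9).
Time constant τ = 1/183.9 = 0.005438 s, so the 2% settling time is about 4τ = 0.0218 s.

T_s ≈ 0.0218 s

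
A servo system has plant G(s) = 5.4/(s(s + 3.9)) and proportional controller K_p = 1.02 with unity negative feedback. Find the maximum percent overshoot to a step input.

The closed-loop denominator s² + 3.9s + 5.508 gives ω_n = √5.508 = 2.347 and ζ = 3.9/(2ω_n) = 0.8309.
%OS = 100·exp(−πζ/√(1−ζ²)) = 100·exp(−π·0.8309/√0.3096) = 0.918%.

0.918%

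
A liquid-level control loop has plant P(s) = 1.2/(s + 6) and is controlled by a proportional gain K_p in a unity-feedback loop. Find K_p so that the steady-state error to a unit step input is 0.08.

The loop is type 0, so e_ss(step) = 1/(1 + K_pos) with K_pos = K_p·P(0).
P(0) = 0.2. Require 1/(1 + K_p·0.2) = 0.08, so 1 + 0.2·K_p = 12.5.
K_p = (12.5 − 1)/0.2 = 57.5.

K_p = 57.5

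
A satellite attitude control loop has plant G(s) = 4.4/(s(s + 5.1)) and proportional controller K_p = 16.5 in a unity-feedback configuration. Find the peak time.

T_p = 0.386 s

Closed-loop characteristic equation: s² + 5.1s + 72.6 = 0, so ω_n = 8.521 rad/s and ζ = 5.1/(2·8.521) = 0.2993.
Damped frequency ω_d = ω_n√(1−ζ²) = 8.13 rad/s, so peak time T_p = π/ω_d = 0.386 s.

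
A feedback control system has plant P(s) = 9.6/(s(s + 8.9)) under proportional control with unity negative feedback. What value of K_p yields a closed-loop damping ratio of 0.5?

Closed-loop characteristic equation: s² + 8.9s + K_p·9.6 = 0.
So ω_n = √(9.6K_p) and 2ζω_n = 8.9, giving ζ = 8.9/(2√(9.6K_p)).
Setting ζ = 0.5: √(9.6K_p) = 8.9/(2·0.5) = 8.9, so K_p = 79.21/9.6 = 8.25.

K_p = 8.25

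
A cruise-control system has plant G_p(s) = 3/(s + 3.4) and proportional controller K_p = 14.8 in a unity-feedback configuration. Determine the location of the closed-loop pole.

s = -47.8

Closed-loop transfer function: T(s) = K_p·G_p(s)/(1 + K_p·G_p(s)) = 44.4/(s + 3.4 + 44.4) = 44.4/(s + 47.8).
The closed-loop pole is at s = −47.8.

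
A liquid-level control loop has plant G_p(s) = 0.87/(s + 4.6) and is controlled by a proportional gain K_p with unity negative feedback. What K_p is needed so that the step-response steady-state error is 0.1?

K_p = 47.6

The loop is type 0, so e_ss(step) = 1/(1 + K_pos) with K_pos = K_p·G_p(0).
G_p(0) = 0.1891. Require 1/(1 + K_p·0.1891) = 0.1, so 1 + 0.1891·K_p = 10.
K_p = (10 − 1)/0.1891 = 47.6.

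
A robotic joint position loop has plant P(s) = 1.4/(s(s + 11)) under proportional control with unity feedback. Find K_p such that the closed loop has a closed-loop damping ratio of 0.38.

Closed-loop characteristic equation: s² + 11s + K_p·1.4 = 0.
So ω_n = √(1.4K_p) and 2ζω_n = 11, giving ζ = 11/(2√(1.4K_p)).
Setting ζ = 0.38: √(1.4K_p) = 11/(2·0.38) = 14.47, so K_p = 209.5/1.4 = 150.

K_p = 150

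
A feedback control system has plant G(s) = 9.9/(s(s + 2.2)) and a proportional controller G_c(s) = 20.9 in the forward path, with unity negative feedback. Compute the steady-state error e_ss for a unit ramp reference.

The loop has one pole at the origin (type 1). Velocity error constant K_v = lim_{s→0} s·G_c(s)G(s) = 20.9·9.9/2.2 = 94.05.
Steady-state error to a unit ramp: e_ss = 1/K_v = 0.0106.

0.0106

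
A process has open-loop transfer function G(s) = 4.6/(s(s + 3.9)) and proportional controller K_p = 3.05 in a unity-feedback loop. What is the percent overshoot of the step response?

14.7%

Closed-loop characteristic equation: s² + 3.9s + 14.03 = 0, so ω_n = 3.746 rad/s and ζ = 3.9/(2·3.746) = 0.5206.
%OS = 100·exp(−πζ/√(1−ζ²)) = 100·exp(−π·0.5206/√0.729) = 14.7%.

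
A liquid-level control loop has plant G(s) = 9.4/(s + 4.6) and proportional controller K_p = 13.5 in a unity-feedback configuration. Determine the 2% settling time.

T_s ≈ 0.0304 s

Closed-loop transfer function: T(s) = K_p·G(s)/(1 + K_p·G(s)) = 126.9/(s + 4.6 + 126.9) = 126.9/(s + 131.5).
Time constant τ = 1/131.5 = 0.007605 s, so the 2% settling time is about 4τ = 0.0304 s.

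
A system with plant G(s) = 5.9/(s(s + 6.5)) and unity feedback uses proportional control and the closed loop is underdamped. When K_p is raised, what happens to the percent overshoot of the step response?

ζ = 6.5/(2√(5.9K_p)) decreases as K_p grows; lower damping means more overshoot.

increase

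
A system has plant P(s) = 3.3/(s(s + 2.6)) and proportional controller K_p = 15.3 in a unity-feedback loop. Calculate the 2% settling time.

T_s ≈ 3.08 s

From 1 + K_pP(s) = 0: s² + 2.6s + 50.49 = 0 ⇒ ω_n = 7.106, ζ = 0.183.
2% settling time T_s ≈ 4/(ζω_n) = 4/1.3 = 3.08 s.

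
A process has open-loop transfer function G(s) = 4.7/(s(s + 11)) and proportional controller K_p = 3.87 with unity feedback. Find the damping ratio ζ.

ζ = 1.29

The closed-loop denominator is s(s+11) + 3.87·4.7 = s² + 11s + 18.19.
So ω_n² = 18.19 ⇒ ω_n = 4.265 rad/s, and ζ = 11/(2ω_n) = 1.29.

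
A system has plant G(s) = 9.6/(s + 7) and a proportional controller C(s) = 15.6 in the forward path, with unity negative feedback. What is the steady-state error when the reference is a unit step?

The loop is type 0. Static position error constant K_pos = C(0)·G(0) = 15.6·1.371 = 21.39.
Steady-state error to a unit step: e_ss = 1/(1+K_pos) = 1/22.39 = 0.0447.

0.0447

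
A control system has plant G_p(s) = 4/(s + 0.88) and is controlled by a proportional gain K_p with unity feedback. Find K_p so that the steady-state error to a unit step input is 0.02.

The loop is type 0, so e_ss(step) = 1/(1 + K_pos) with K_pos = K_p·G_p(0).
G_p(0) = 4.545. Require 1/(1 + K_p·4.545) = 0.02, so 1 + 4.545·K_p = 50.
K_p = (50 − 1)/4.545 = 10.8.

K_p = 10.8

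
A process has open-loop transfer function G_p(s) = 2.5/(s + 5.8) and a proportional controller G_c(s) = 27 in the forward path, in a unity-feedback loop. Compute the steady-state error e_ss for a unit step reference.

The loop is type 0. Static position error constant K_pos = G_c(0)·G_p(0) = 27·0.431 = 11.64.
Steady-state error to a unit step: e_ss = 1/(1+K_pos) = 1/12.64 = 0.0791.

0.0791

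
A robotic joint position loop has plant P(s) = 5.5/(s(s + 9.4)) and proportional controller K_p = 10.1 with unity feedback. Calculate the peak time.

T_p = 0.543 s

Closed-loop characteristic equation: s² + 9.4s + 55.55 = 0, so ω_n = 7.453 rad/s and ζ = 9.4/(2·7.453) = 0.6306.
Damped frequency ω_d = ω_n√(1−ζ²) = 5.784 rad/s, so peak time T_p = π/ω_d = 0.543 s.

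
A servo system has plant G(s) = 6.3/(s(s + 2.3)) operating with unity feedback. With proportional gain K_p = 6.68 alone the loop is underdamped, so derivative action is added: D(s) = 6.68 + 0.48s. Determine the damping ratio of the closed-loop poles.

ζ = 0.41

Forward path: (6.68 + 0.48s)·6.3/(s(s+2.3)). The closed-loop characteristic equation is s² + (2.3 + 6.3·0.48)s + 6.3·6.68 = 0.
That is s² + 5.324s + 42.08 = 0, so ω_n = 6.487 rad/s and ζ = 5.324/(2·6.487) = 0.4103.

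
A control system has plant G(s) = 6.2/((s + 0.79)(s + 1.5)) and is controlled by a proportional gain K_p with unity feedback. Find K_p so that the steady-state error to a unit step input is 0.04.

Steady-state error for a unit step on this type-0 loop is 1/(1 + K_p·G(0)).
G(0) = 5.232. Require 1/(1 + K_p·5.232) = 0.04, so 1 + 5.232·K_p = 25.
K_p = (25 − 1)/5.232 = 4.59.

K_p = 4.59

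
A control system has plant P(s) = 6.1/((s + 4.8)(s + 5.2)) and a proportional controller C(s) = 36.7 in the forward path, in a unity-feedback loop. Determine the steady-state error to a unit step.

The loop is type 0. Static position error constant K_pos = C(0)·P(0) = 36.7·0.2444 = 8.969.
Steady-state error to a unit step: e_ss = 1/(1+K_pos) = 1/9.969 = 0.1.

0.1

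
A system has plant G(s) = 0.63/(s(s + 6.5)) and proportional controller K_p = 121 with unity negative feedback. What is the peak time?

Closed-loop characteristic equation: s² + 6.5s + 76.23 = 0, so ω_n = 8.731 rad/s and ζ = 6.5/(2·8.731) = 0.3722.
Damped frequency ω_d = ω_n√(1−ζ²) = 8.104 rad/s, so peak time T_p = π/ω_d = 0.388 s.

T_p = 0.388 s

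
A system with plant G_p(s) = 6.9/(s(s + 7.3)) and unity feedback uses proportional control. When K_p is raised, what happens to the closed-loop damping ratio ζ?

decrease

ζ = 7.3/(2√(6.9K_p)); increasing K_p raises the denominator, so ζ falls.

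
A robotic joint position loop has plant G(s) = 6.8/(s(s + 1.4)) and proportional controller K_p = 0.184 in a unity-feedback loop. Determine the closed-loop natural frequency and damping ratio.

With unity feedback the closed-loop characteristic equation is s² + 1.4s + 0.184·6.8 = s² + 1.4s + 1.251 = 0.
Matching s² + 2ζω_n s + ω_n²: ω_n = √1.251 = 1.119 rad/s and 2ζω_n = 1.4, so ζ = 1.4/(2·1.119) = 0.626.

ω_n = 1.12 rad/s, ζ = 0.626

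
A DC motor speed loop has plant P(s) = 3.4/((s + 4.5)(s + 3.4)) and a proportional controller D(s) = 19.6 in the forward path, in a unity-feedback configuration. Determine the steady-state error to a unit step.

The loop is type 0. Static position error constant K_pos = D(0)·P(0) = 19.6·0.2222 = 4.356.
Steady-state error to a unit step: e_ss = 1/(1+K_pos) = 1/5.356 = 0.187.

0.187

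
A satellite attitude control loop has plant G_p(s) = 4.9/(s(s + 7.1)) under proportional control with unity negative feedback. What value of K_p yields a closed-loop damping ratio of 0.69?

K_p = 5.4

Closed-loop characteristic equation: s² + 7.1s + K_p·4.9 = 0.
So ω_n = √(4.9K_p) and 2ζω_n = 7.1, giving ζ = 7.1/(2√(4.9K_p)).
Setting ζ = 0.69: √(4.9K_p) = 7.1/(2·0.69) = 5.145, so K_p = 26.47/4.9 = 5.4.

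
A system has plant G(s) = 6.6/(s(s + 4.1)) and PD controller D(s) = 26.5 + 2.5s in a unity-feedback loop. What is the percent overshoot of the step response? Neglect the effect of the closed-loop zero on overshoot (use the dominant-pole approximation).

Forward path: (26.5 + 2.5s)·6.6/(s(s+4.1)). The closed-loop characteristic equation is s² + (4.1 + 6.6·2.5)s + 6.6·26.5 = 0.
That is s² + 20.6s + 174.9 = 0, so ω_n = 13.22 rad/s and ζ = 20.6/(2·13.22) = 0.7788.
%OS = 100·exp(−πζ/√(1−ζ²)) = 2.02%.

2.02%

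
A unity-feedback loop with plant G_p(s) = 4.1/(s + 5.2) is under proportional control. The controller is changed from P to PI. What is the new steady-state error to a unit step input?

The integrator makes K_pos = lim_{s→0} C(s)G(s) infinite, so e_ss = 1/(1+K_pos) = 0.

0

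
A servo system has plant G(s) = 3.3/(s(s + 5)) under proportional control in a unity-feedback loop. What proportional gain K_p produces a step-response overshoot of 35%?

K_p = 18.9

From %OS = 100·exp(−πζ/√(1−ζ²)) = 35%, ζ = −ln(0.35)/√(π²+ln²(0.35)) = 0.3169.
Characteristic equation s² + 5s + 3.3K_p = 0 gives ζ = 5/(2√(3.3K_p)).
Setting ζ = 0.3169: √(3.3K_p) = 5/(2·0.3169) = 7.888, so K_p = 62.22/3.3 = 18.9.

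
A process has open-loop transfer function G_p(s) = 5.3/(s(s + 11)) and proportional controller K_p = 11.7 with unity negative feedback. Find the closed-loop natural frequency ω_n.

The closed-loop denominator is s(s+11) + 11.7·5.3 = s² + 11s + 62.01.
Matching s² + 2ζω_n s + ω_n²: ω_n = √62.01 = 7.875 rad/s and 2ζω_n = 11, so ζ = 11/(2·7.875) = 0.698.

ω_n = 7.87 rad/s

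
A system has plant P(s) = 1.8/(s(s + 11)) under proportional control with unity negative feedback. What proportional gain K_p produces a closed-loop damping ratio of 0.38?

Closed-loop characteristic equation: s² + 11s + K_p·1.8 = 0.
So ω_n = √(1.8K_p) and 2ζω_n = 11, giving ζ = 11/(2√(1.8K_p)).
Setting ζ = 0.38: √(1.8K_p) = 11/(2·0.38) = 14.47, so K_p = 209.5/1.8 = 116.

K_p = 116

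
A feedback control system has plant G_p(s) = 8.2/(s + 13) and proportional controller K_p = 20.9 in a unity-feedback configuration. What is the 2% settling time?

Closed-loop transfer function: T(s) = K_p·G_p(s)/(1 + K_p·G_p(s)) = 171.4/(s + 13 + 171.4) = 171.4/(s + 184.4).
Time constant τ = 1/184.4 = 0.005424 s, so the 2% settling time is about 4τ = 0.0217 s.

T_s ≈ 0.0217 s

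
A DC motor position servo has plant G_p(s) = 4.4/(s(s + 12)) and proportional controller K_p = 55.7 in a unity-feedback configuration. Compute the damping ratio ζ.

With unity feedback the closed-loop characteristic equation is s² + 12s + 55.7·4.4 = s² + 12s + 245.1 = 0.
Matching s² + 2ζω_n s + ω_n²: ω_n = √245.1 = 15.66 rad/s and 2ζω_n = 12, so ζ = 12/(2·15.66) = 0.383.

ζ = 0.383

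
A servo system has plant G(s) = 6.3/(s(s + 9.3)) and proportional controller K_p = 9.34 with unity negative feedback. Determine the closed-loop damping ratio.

ζ = 0.606

The closed-loop denominator is s(s+9.3) + 9.34·6.3 = s² + 9.3s + 58.84.
Matching s² + 2ζω_n s + ω_n²: ω_n = √58.84 = 7.671 rad/s and 2ζω_n = 9.3, so ζ = 9.3/(2·7.671) = 0.606.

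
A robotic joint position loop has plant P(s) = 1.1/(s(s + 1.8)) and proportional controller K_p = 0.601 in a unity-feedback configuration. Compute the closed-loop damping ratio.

1 + K_p·P(s) = 0 gives s² + 1.8s + 0.6611 = 0.
Matching s² + 2ζω_n s + ω_n²: ω_n = √0.6611 = 0.8131 rad/s and 2ζω_n = 1.8, so ζ = 1.8/(2·0.8131) = 1.11.

ζ = 1.11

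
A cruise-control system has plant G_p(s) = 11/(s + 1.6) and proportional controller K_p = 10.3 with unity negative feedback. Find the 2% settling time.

T_s ≈ 0.0348 s

Closed-loop transfer function: T(s) = K_p·G_p(s)/(1 + K_p·G_p(s)) = 113.3/(s + 1.6 + 113.3) = 113.3/(s + 114.9).
Time constant τ = 1/114.9 = 0.008703 s, so the 2% settling time is about 4τ = 0.0348 s.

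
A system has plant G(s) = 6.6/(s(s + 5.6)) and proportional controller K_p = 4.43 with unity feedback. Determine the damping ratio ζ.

1 + K_p·G(s) = 0 gives s² + 5.6s + 29.24 = 0.
Matching s² + 2ζω_n s + ω_n²: ω_n = √29.24 = 5.407 rad/s and 2ζω_n = 5.6, so ζ = 5.6/(2·5.407) = 0.518.

ζ = 0.518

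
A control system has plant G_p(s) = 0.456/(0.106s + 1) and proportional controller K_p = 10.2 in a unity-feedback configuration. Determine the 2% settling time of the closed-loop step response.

T_s ≈ 0.075 s

Closed loop: T(s) = K_p·G_p/(1+K_p·G_p) = 4.651/(0.106s + 1 + 4.651), with pole at s = −(1 + 4.651)/0.106 = −53.31.
τ = 1/53.31 = 0.01876 s, so 2% settling time ≈ 4τ = 0.075 s.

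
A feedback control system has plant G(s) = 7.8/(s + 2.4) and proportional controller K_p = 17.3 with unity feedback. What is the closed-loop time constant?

τ = 0.00728 s

Closed-loop transfer function: T(s) = K_p·G(s)/(1 + K_p·G(s)) = 134.9/(s + 2.4 + 134.9) = 134.9/(s + 137.3).
Time constant τ = 1/137.3 = 0.00728 s.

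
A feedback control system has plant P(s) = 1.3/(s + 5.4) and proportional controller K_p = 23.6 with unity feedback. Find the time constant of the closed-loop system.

Closed-loop transfer function: T(s) = K_p·P(s)/(1 + K_p·P(s)) = 30.68/(s + 5.4 + 30.68) = 30.68/(s + 36.08).
Time constant τ = 1/36.08 = 0.0277 s.

τ = 0.0277 s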